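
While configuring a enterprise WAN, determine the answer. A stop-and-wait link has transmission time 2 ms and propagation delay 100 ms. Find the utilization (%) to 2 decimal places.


Given: Ttrans = 2 ms, Tprop = 100 ms
RTT = 2 * Tprop = 2 * 100 = 200 ms
U = Ttrans / (Ttrans + RTT)
U = 2 / (2 + 200)
U = 2 / 202 = 0.009901
U% = 0.99%

0.99


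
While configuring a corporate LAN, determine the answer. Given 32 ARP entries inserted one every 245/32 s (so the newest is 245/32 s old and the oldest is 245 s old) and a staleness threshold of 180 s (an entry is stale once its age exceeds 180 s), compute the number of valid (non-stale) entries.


Ages are k * 245/32 s for k = 1..32 (spacing = 7.6562 s).
Entry k is valid iff k * 245/32 <= 180 iff k <= 32 * 180 / 245 = 23.5102
n_valid = floor(23.5102) = 23
(n_stale = 32 - 23 = 9)

23


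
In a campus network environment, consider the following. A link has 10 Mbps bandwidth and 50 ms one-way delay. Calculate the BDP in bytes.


Given: bandwidth = 10 Mbps, delay = 50 ms
BDP in bits = 10 * 10^6 * 50 / 1000
BDP in bits = 500000
BDP in bytes = 500000 / 8 = 62500

62500


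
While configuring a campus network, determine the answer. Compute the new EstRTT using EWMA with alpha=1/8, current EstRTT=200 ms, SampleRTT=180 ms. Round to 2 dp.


Given: EstRTT = 200 ms, SampleRTT = 180 ms, alpha = 1/8
New EstRTT = (1 - alpha) * EstRTT + alpha * SampleRTT
(7/8) * 200 = 175
(1/8) * 180 = 22.5
New EstRTT = 175 + 22.5 = 197.5 ms -> 197.50 ms (2 dp)

197.50


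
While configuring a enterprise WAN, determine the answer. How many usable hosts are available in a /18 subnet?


Given: subnet mask /18
Host bits = 32 - 18 = 14
Total addresses = 2^14 = 16384
Usable hosts = 16384 - 2 (network + broadcast) = 16382

16382


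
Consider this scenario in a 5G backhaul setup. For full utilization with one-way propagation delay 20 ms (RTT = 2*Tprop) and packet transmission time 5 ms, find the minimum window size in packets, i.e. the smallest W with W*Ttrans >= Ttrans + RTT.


Given: Ttrans = 5 ms, RTT = 40 ms (= 2 * Tprop, Tprop = 20 ms)
Time until first ACK returns = Ttrans + RTT = 5 + 40 = 45 ms
Need W * Ttrans >= Ttrans + RTT  ->  W >= (Ttrans + RTT) / Ttrans
(Ttrans + RTT) / Ttrans = 45 / 5 = 9
W_min = ceil(9) = 9

9


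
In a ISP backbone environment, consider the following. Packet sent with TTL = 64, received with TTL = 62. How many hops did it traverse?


Given: initial TTL = 64, received TTL = 62
Hops = initial TTL - received TTL
Hops = 64 - 62 = 2

2


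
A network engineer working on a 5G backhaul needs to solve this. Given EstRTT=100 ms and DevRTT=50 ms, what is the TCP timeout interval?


Given: EstRTT = 100 ms, DevRTT = 50 ms
Timeout = EstRTT + 4 * DevRTT
4 * DevRTT = 4 * 50 = 200
Timeout = 100 + 200 = 300 ms

300


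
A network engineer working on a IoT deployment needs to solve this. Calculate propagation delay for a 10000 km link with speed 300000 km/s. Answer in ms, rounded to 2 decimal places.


Given: distance = 10000 km, speed = 300000 km/s
Delay = distance / speed = 10000 / 300000 seconds
Delay in ms = 10000 * 1000 / 300000
Delay = 33.3333 ms
Rounded to 2 dp = 33.33 ms

33.33


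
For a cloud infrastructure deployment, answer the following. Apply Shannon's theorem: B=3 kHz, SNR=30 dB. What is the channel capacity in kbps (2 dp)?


Given: B = 3 kHz, SNR = 30 dB
SNR linear = 10^(30/10) = 1000
1 + SNR = 1001
log2(1001) = 9.9672262588
C = 3 * 1000 * 9.9672262588 = 29901.6788 bps
C = 29.901679 kbps -> 29.90 kbps (2 dp)

29.90


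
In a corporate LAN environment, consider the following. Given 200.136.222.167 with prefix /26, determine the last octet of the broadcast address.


Given: IP = 200.136.222.167, prefix = /26
Host bits = 32 - 26 = 6
Network last octet = 167 AND mask = 128
Host part size = 2^6 - 1 = 63
Broadcast last octet = 128 OR 63 = 191

191


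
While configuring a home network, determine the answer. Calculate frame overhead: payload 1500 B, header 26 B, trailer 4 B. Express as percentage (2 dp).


Given: payload = 1500 B, header = 26 B, trailer = 4 B
Overhead bytes = header + trailer = 26 + 4 = 30
Total frame = payload + overhead = 1500 + 30 = 1530
Overhead % = 30 / 1530 * 100 = 1.9608% -> 1.96% (2 dp)

1.96


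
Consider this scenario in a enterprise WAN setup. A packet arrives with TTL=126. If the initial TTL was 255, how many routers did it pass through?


Given: initial TTL = 255, received TTL = 126
Hops = initial TTL - received TTL
Hops = 255 - 126 = 129

129


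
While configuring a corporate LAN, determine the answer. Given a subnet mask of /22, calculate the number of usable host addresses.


Given: subnet mask /22
Host bits = 32 - 22 = 10
Total addresses = 2^10 = 1024
Usable hosts = 1024 - 2 (network + broadcast) = 1022

1022


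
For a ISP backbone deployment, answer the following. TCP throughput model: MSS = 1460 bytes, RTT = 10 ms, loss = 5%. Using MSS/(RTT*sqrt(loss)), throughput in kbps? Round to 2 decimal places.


Given: MSS = 1460 bytes, RTT = 10 ms, loss = 5%
RTT in seconds = 10 / 1000 = 0.01
Loss rate = 5% = 0.05
sqrt(loss) = sqrt(0.05) = 0.223606797750
Throughput (bytes/s) = 1460 / (0.01 * 0.223606797750) = 652931.8494
Throughput (kbps) = 652931.8494 * 8 / 1000 = 5223.454795 -> 5223.45 kbps (2 dp)

5223.45


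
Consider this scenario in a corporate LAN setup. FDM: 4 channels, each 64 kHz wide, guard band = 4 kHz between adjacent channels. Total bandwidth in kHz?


Given: 4 channels, 64 kHz each, guard = 4 kHz
Channel bandwidth = 4 * 64 = 256 kHz
Guard bands = 3 gaps * 4 kHz = 12 kHz
Total = 256 + 12 = 268 kHz

268


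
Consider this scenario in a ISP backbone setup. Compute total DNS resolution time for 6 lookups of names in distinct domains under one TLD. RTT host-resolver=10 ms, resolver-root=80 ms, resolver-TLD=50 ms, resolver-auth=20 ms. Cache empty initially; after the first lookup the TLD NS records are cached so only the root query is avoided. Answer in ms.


Lookup 1 (cold cache): local + root + TLD + auth = 10 + 80 + 50 + 20 = 160 ms
Lookups 2..6 (TLD NS cached -> skip root; new domain -> still ask TLD and auth): local + TLD + auth = 10 + 50 + 20 = 80 ms each
Remaining 5 lookups: 5 * 80 = 400 ms
Total = 160 + 400 = 560 ms

560


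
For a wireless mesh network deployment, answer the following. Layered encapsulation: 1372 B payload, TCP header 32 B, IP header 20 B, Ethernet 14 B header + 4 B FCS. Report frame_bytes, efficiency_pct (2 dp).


TCP segment = 1372 + 32 = 1404 B
IP packet = 1404 + 20 = 1424 B
Ethernet frame = 1424 + 14 + 4 = 1442 B
Efficiency = app / frame = 1372 / 1442 = 0.951456 = 95.1456% -> 95.15% (2 dp)

1442, 95.15


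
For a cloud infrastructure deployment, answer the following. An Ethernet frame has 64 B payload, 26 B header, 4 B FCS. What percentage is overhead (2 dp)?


Given: payload = 64 B, header = 26 B, trailer = 4 B
Overhead bytes = header + trailer = 26 + 4 = 30
Total frame = payload + overhead = 64 + 30 = 94
Overhead % = 30 / 94 * 100 = 31.9149% -> 31.91% (2 dp)

31.91


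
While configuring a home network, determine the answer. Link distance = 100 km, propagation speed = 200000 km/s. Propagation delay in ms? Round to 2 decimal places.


Given: distance = 100 km, speed = 200000 km/s
Delay = distance / speed = 100 / 200000 seconds
Delay in ms = 100 * 1000 / 200000
Delay = 0.5000 ms
Rounded to 2 dp = 0.50 ms

0.50


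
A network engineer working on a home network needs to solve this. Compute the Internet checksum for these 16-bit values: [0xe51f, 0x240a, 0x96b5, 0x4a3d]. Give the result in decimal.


Given words: [0xe51f, 0x240a, 0x96b5, 0x4a3d]
Step 1: Sum all words
Raw sum = 58655 + 9226 + 38581 + 19005 = 125467
Step 2: Fold carry: (59931 + 1) = 59932
One's complement = ~59932 & 0xFFFF = 5603

5603


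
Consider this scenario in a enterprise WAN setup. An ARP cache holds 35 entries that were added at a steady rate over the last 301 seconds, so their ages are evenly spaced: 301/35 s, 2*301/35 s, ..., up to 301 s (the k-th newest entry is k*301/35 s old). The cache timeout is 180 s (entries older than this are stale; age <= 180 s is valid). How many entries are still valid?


Ages are k * 301/35 s for k = 1..35 (spacing = 8.6000 s).
Entry k is valid iff k * 301/35 <= 180 iff k <= 35 * 180 / 301 = 20.9302
n_valid = floor(20.9302) = 20
(n_stale = 35 - 20 = 15)

20


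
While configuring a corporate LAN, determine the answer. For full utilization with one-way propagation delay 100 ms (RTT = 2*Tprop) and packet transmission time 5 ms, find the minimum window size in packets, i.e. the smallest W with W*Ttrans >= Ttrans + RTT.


Given: Ttrans = 5 ms, RTT = 200 ms (= 2 * Tprop, Tprop = 100 ms)
Time until first ACK returns = Ttrans + RTT = 5 + 200 = 205 ms
Need W * Ttrans >= Ttrans + RTT  ->  W >= (Ttrans + RTT) / Ttrans
(Ttrans + RTT) / Ttrans = 205 / 5 = 41
W_min = ceil(41) = 41

41


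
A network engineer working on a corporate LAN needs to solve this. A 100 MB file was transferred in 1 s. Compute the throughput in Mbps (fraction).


Given: file = 100 MB, time = 1 s
File in Mb = 100 * 8 = 800 Mb
Throughput = 800 / 1 Mbps
Throughput = 800 Mbps

800


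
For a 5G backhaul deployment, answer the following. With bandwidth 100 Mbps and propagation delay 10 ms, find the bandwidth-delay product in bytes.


Given: bandwidth = 100 Mbps, delay = 10 ms
BDP in bits = 100 * 10^6 * 10 / 1000
BDP in bits = 1000000
BDP in bytes = 1000000 / 8 = 125000

125000


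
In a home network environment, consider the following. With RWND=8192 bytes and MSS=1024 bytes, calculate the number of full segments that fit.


Given: RWND = 8192 bytes, MSS = 1024 bytes
Full segments = floor(RWND / MSS)
Full segments = floor(8192 / 1024)
Full segments = floor(8.0) = 8

8


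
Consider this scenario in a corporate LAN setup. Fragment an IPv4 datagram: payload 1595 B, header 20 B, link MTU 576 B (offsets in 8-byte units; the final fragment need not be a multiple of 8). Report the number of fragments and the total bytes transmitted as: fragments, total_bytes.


Max data per non-final fragment = floor((MTU - header)/8)*8 = floor((576 - 20)/8)*8 = floor(556/8)*8 = 552 B
Final fragment needs no 8-byte alignment: it can carry up to MTU - header = 556 B
Non-final fragments needed = ceil((payload - 556) / 552) = ceil(1039/552) = ceil(1.8822) = 2
Number of fragments = 2 + 1 = 3
Fragment sizes (data): 2 * 552 B + 491 B (last, 491 <= 556 OK)
Total bytes sent = payload + n_frags * header = 1595 + 3*20 = 1595 + 60 = 1655 B

3, 1655


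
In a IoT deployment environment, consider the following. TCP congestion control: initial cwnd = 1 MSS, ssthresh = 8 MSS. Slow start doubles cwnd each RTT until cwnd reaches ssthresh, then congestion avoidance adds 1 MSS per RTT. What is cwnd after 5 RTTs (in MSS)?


RTT 0: cwnd = 1 MSS (initial)
RTT 1: cwnd = 2 MSS (slow start, doubled)
RTT 2: cwnd = 4 MSS (slow start, doubled)
RTT 3: cwnd = 8 MSS (slow start, doubled)
RTT 4: cwnd = 9 MSS (congestion avoidance, +1)
RTT 5: cwnd = 10 MSS (congestion avoidance, +1)

10


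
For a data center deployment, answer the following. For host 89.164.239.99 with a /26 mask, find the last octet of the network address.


Given: IP = 89.164.239.99, prefix = /26
Subnet mask = 255.255.255.192
Last octet of IP: 99
Last octet of mask: 192
Network last octet = 99 AND 192 = 64

64


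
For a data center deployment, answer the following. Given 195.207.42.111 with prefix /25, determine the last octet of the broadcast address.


Given: IP = 195.207.42.111, prefix = /25
Host bits = 32 - 25 = 7
Network last octet = 111 AND mask = 0
Host part size = 2^7 - 1 = 127
Broadcast last octet = 0 OR 127 = 127

127


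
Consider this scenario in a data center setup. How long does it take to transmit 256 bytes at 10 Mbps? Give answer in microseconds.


Given: packet = 256 bytes, bandwidth = 10 Mbps
Packet in bits = 256 * 8 = 2048 bits
Bandwidth = 10 * 10^6 = 10000000 bps
Time = 2048 / 10000000 seconds
Time in us = 2048 * 10^6 / 10000000 = 204.8

204.8


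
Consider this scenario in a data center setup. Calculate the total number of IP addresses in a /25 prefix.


Given: CIDR prefix /25
Host bits = 32 - 25 = 7
Total addresses = 2^7 = 128

128


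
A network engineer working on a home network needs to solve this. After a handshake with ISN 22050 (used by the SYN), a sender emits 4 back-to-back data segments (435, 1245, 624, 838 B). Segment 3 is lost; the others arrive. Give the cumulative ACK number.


SYN uses sequence number 22050; first data byte = ISN + 1 = 22051.
Segment 1: SEQ = 22051, len = 435 B, covers [22051, 22485]
Segment 2: SEQ = 22486, len = 1245 B, covers [22486, 23730]
Segment 3: SEQ = 23731, len = 624 B, covers [23731, 24354] [LOST]
Segment 4: SEQ = 24355, len = 838 B, covers [24355, 25192]
In-order data received: bytes [22051, 23730] (segments 1..2).
Segment 3 missing -> gap begins at byte 23731; later segments buffered out of order.
Cumulative ACK = next expected in-order byte = 22051 + 435 + 1245 = 23731

23731


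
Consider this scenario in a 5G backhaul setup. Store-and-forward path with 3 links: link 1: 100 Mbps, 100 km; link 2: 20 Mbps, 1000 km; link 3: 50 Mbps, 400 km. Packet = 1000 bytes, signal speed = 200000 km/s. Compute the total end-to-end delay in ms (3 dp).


Packet = 1000 bytes = 8000 bits. Store-and-forward: sum (t_trans + t_prop) per link.
Link 1: t_trans = 8000/(100*10^6) s = 0.0800 ms; t_prop = 100/200000 s = 0.5000 ms; subtotal = 0.5800 ms
Link 2: t_trans = 8000/(20*10^6) s = 0.4000 ms; t_prop = 1000/200000 s = 5.0000 ms; subtotal = 5.4000 ms
Link 3: t_trans = 8000/(50*10^6) s = 0.1600 ms; t_prop = 400/200000 s = 2.0000 ms; subtotal = 2.1600 ms
End-to-end = 0.5800 + 5.4000 + 2.1600 = 8.1400 ms -> 8.140 ms (3 dp)

8.140


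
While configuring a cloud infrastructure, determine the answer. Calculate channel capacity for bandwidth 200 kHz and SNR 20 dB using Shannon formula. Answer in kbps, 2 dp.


Given: B = 200 kHz, SNR = 20 dB
SNR linear = 10^(20/10) = 100
1 + SNR = 101
log2(101) = 6.6582114828
C = 200 * 1000 * 6.6582114828 = 1331642.2966 bps
C = 1331.642297 kbps -> 1331.64 kbps (2 dp)

1331.64


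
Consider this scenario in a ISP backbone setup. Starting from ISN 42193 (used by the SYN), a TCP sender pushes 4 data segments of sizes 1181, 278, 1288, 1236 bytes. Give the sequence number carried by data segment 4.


The SYN occupies sequence number ISN = 42193, so the first data byte is ISN + 1 = 42194.
SEQ of data segment i = (ISN + 1) + sum of payload sizes of segments 1..i-1.
Segment 1: SEQ = 42194, payload = 1181 bytes
Segment 2: SEQ = 43375, payload = 278 bytes
Segment 3: SEQ = 43653, payload = 1288 bytes
Segment 4: SEQ = 44941, payload = 1236 bytes
SEQ of segment 4 = 42194 + 1181 + 278 + 1288 = 44941

44941


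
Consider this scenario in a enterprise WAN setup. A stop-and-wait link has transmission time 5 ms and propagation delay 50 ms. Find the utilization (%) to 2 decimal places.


Given: Ttrans = 5 ms, Tprop = 50 ms
RTT = 2 * Tprop = 2 * 50 = 100 ms
U = Ttrans / (Ttrans + RTT)
U = 5 / (5 + 100)
U = 5 / 105 = 0.047619
U% = 4.76%

4.76


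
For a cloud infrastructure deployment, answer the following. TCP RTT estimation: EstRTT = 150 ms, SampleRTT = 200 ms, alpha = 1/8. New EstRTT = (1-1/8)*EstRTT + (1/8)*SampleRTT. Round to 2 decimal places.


Given: EstRTT = 150 ms, SampleRTT = 200 ms, alpha = 1/8
New EstRTT = (1 - alpha) * EstRTT + alpha * SampleRTT
(7/8) * 150 = 131.25
(1/8) * 200 = 25
New EstRTT = 131.25 + 25 = 156.25 ms -> 156.25 ms (2 dp)

156.25


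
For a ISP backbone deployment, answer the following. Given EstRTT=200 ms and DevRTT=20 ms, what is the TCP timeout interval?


Given: EstRTT = 200 ms, DevRTT = 20 ms
Timeout = EstRTT + 4 * DevRTT
4 * DevRTT = 4 * 20 = 80
Timeout = 200 + 80 = 280 ms

280


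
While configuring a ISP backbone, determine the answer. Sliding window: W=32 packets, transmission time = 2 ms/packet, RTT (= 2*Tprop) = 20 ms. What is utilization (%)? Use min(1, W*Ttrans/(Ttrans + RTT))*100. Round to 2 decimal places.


Given: W = 32, Ttrans = 2 ms, RTT = 20 ms (= 2 * Tprop, Tprop = 10 ms)
Cycle time = Ttrans + RTT = 2 + 20 = 22 ms (first packet sent until its ACK returns)
W * Ttrans = 32 * 2 = 64 ms of sending per cycle
W * Ttrans / (Ttrans + RTT) = 64 / 22 = 2.909091
U = min(1, 2.909091) = 1.000000
U% = 100.00%

100.00


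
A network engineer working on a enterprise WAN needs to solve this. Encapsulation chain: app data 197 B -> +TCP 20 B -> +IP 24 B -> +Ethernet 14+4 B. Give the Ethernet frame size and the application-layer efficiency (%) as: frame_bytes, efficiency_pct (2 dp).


TCP segment = 197 + 20 = 217 B
IP packet = 217 + 24 = 241 B
Ethernet frame = 241 + 14 + 4 = 259 B
Efficiency = app / frame = 197 / 259 = 0.760618 = 76.0618% -> 76.06% (2 dp)

259, 76.06


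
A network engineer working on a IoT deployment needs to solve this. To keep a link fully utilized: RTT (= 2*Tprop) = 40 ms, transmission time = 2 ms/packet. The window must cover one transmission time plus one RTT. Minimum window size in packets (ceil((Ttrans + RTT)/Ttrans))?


Given: Ttrans = 2 ms, RTT = 40 ms (= 2 * Tprop, Tprop = 20 ms)
Time until first ACK returns = Ttrans + RTT = 2 + 40 = 42 ms
Need W * Ttrans >= Ttrans + RTT  ->  W >= (Ttrans + RTT) / Ttrans
(Ttrans + RTT) / Ttrans = 42 / 2 = 21
W_min = ceil(21) = 21

21


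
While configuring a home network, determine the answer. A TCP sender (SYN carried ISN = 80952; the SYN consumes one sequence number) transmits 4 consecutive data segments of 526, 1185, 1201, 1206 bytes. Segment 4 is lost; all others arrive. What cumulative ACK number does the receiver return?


SYN uses sequence number 80952; first data byte = ISN + 1 = 80953.
Segment 1: SEQ = 80953, len = 526 B, covers [80953, 81478]
Segment 2: SEQ = 81479, len = 1185 B, covers [81479, 82663]
Segment 3: SEQ = 82664, len = 1201 B, covers [82664, 83864]
Segment 4: SEQ = 83865, len = 1206 B, covers [83865, 85070] [LOST]
In-order data received: bytes [80953, 83864] (segments 1..3).
Segment 4 missing -> gap begins at byte 83865.
Cumulative ACK = next expected in-order byte = 80953 + 526 + 1185 + 1201 = 83865

83865


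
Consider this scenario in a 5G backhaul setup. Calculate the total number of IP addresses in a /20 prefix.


Given: CIDR prefix /20
Host bits = 32 - 20 = 12
Total addresses = 2^12 = 4096

4096


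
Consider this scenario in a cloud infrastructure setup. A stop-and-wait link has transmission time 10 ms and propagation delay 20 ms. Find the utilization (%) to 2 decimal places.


Given: Ttrans = 10 ms, Tprop = 20 ms
RTT = 2 * Tprop = 2 * 20 = 40 ms
U = Ttrans / (Ttrans + RTT)
U = 10 / (10 + 40)
U = 10 / 50 = 0.2
U% = 20.00%

20.00


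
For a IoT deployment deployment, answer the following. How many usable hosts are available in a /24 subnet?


Given: subnet mask /24
Host bits = 32 - 24 = 8
Total addresses = 2^8 = 256
Usable hosts = 256 - 2 (network + broadcast) = 254

254


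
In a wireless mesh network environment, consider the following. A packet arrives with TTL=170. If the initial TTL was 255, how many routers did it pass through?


Given: initial TTL = 255, received TTL = 170
Hops = initial TTL - received TTL
Hops = 255 - 170 = 85

85


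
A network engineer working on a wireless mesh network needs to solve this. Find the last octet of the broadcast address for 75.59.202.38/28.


Given: IP = 75.59.202.38, prefix = /28
Host bits = 32 - 28 = 4
Network last octet = 38 AND mask = 32
Host part size = 2^4 - 1 = 15
Broadcast last octet = 32 OR 15 = 47

47


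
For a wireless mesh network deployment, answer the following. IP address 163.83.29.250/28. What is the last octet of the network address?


Given: IP = 163.83.29.250, prefix = /28
Subnet mask = 255.255.255.240
Last octet of IP: 250
Last octet of mask: 240
Network last octet = 250 AND 240 = 240

240


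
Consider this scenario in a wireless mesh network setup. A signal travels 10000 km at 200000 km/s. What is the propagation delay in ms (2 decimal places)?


Given: distance = 10000 km, speed = 200000 km/s
Delay = distance / speed = 10000 / 200000 seconds
Delay in ms = 10000 * 1000 / 200000
Delay = 50.0000 ms
Rounded to 2 dp = 50.00 ms

50.00


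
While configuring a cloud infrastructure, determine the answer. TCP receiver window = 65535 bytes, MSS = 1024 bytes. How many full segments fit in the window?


Given: RWND = 65535 bytes, MSS = 1024 bytes
Full segments = floor(RWND / MSS)
Full segments = floor(65535 / 1024)
Full segments = floor(63.999) = 63

63


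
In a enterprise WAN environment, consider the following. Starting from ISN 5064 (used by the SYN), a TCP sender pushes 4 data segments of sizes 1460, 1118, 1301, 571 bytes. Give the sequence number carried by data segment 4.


The SYN occupies sequence number ISN = 5064, so the first data byte is ISN + 1 = 5065.
SEQ of data segment i = (ISN + 1) + sum of payload sizes of segments 1..i-1.
Segment 1: SEQ = 5065, payload = 1460 bytes
Segment 2: SEQ = 6525, payload = 1118 bytes
Segment 3: SEQ = 7643, payload = 1301 bytes
Segment 4: SEQ = 8944, payload = 571 bytes
SEQ of segment 4 = 5065 + 1460 + 1118 + 1301 = 8944

8944


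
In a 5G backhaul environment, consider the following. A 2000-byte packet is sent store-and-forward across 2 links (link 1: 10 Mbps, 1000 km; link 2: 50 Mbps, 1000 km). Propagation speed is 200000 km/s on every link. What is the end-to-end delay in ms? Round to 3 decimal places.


Packet = 2000 bytes = 16000 bits. Store-and-forward: sum (t_trans + t_prop) per link.
Link 1: t_trans = 16000/(10*10^6) s = 1.6000 ms; t_prop = 1000/200000 s = 5.0000 ms; subtotal = 6.6000 ms
Link 2: t_trans = 16000/(50*10^6) s = 0.3200 ms; t_prop = 1000/200000 s = 5.0000 ms; subtotal = 5.3200 ms
End-to-end = 6.6000 + 5.3200 = 11.9200 ms -> 11.920 ms (3 dp)

11.920


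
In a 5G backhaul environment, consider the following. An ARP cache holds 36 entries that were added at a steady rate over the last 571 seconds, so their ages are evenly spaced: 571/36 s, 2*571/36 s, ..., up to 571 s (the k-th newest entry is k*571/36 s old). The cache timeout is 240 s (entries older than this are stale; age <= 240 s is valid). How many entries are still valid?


Ages are k * 571/36 s for k = 1..36 (spacing = 15.8611 s).
Entry k is valid iff k * 571/36 <= 240 iff k <= 36 * 240 / 571 = 15.1313
n_valid = floor(15.1313) = 15
(n_stale = 36 - 15 = 21)

15


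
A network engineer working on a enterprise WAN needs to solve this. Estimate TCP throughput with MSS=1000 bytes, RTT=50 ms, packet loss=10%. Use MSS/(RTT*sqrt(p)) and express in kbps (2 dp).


Given: MSS = 1000 bytes, RTT = 50 ms, loss = 10%
RTT in seconds = 50 / 1000 = 0.05
Loss rate = 10% = 0.1
sqrt(loss) = sqrt(0.1) = 0.316227766017
Throughput (bytes/s) = 1000 / (0.05 * 0.316227766017) = 63245.5532
Throughput (kbps) = 63245.5532 * 8 / 1000 = 505.964426 -> 505.96 kbps (2 dp)

505.96


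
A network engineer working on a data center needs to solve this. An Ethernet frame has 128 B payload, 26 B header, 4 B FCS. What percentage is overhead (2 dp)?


Given: payload = 128 B, header = 26 B, trailer = 4 B
Overhead bytes = header + trailer = 26 + 4 = 30
Total frame = payload + overhead = 128 + 30 = 158
Overhead % = 30 / 158 * 100 = 18.9873% -> 18.99% (2 dp)

18.99


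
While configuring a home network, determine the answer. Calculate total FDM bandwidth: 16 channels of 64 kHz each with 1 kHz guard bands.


Given: 16 channels, 64 kHz each, guard = 1 kHz
Channel bandwidth = 16 * 64 = 1024 kHz
Guard bands = 15 gaps * 1 kHz = 15 kHz
Total = 1024 + 15 = 1039 kHz

1039


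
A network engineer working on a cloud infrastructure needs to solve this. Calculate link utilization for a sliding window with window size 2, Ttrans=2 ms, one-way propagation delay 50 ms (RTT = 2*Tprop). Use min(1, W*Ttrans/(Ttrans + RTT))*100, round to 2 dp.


Given: W = 2, Ttrans = 2 ms, RTT = 100 ms (= 2 * Tprop, Tprop = 50 ms)
Cycle time = Ttrans + RTT = 2 + 100 = 102 ms (first packet sent until its ACK returns)
W * Ttrans = 2 * 2 = 4 ms of sending per cycle
W * Ttrans / (Ttrans + RTT) = 4 / 102 = 0.039216
U = min(1, 0.039216) = 0.039216
U% = 3.92%

3.92


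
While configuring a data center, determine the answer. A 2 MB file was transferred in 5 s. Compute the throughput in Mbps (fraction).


Given: file = 2 MB, time = 5 s
File in Mb = 2 * 8 = 16 Mb
Throughput = 16 / 5 Mbps
Throughput = 16/5 Mbps

16/5


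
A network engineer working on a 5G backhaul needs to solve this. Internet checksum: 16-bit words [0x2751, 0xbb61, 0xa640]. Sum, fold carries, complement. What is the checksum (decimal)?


Given words: [0x2751, 0xbb61, 0xa640]
Step 1: Sum all words
Raw sum = 10065 + 47969 + 42560 = 100594
Step 2: Fold carry: (35058 + 1) = 35059
One's complement = ~35059 & 0xFFFF = 30476

30476


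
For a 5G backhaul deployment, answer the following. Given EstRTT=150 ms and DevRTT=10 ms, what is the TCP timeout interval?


Given: EstRTT = 150 ms, DevRTT = 10 ms
Timeout = EstRTT + 4 * DevRTT
4 * DevRTT = 4 * 10 = 40
Timeout = 150 + 40 = 190 ms

190


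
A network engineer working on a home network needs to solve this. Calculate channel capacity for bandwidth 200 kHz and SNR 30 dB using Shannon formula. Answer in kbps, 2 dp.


Given: B = 200 kHz, SNR = 30 dB
SNR linear = 10^(30/10) = 1000
1 + SNR = 1001
log2(1001) = 9.9672262588
C = 200 * 1000 * 9.9672262588 = 1993445.2518 bps
C = 1993.445252 kbps -> 1993.45 kbps (2 dp)

1993.45


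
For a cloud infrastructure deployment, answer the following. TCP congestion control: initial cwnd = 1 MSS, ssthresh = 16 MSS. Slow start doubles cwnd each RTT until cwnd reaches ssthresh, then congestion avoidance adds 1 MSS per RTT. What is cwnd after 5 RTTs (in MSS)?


RTT 0: cwnd = 1 MSS (initial)
RTT 1: cwnd = 2 MSS (slow start, doubled)
RTT 2: cwnd = 4 MSS (slow start, doubled)
RTT 3: cwnd = 8 MSS (slow start, doubled)
RTT 4: cwnd = 16 MSS (slow start, doubled)
RTT 5: cwnd = 17 MSS (congestion avoidance, +1)

17


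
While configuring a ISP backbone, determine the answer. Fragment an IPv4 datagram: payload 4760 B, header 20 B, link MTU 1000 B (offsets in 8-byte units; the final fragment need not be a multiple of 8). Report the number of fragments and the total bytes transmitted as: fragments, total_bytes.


Max data per non-final fragment = floor((MTU - header)/8)*8 = floor((1000 - 20)/8)*8 = floor(980/8)*8 = 976 B
Final fragment needs no 8-byte alignment: it can carry up to MTU - header = 980 B
Non-final fragments needed = ceil((payload - 980) / 976) = ceil(3780/976) = ceil(3.8730) = 4
Number of fragments = 4 + 1 = 5
Fragment sizes (data): 4 * 976 B + 856 B (last, 856 <= 980 OK)
Total bytes sent = payload + n_frags * header = 4760 + 5*20 = 4760 + 100 = 4860 B

5, 4860


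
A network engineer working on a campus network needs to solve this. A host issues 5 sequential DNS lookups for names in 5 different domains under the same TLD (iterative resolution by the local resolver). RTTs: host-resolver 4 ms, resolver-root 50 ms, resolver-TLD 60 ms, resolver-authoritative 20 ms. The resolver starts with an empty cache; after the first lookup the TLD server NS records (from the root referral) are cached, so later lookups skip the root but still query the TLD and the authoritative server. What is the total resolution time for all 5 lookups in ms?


Lookup 1 (cold cache): local + root + TLD + auth = 4 + 50 + 60 + 20 = 134 ms
Lookups 2..5 (TLD NS cached -> skip root; new domain -> still ask TLD and auth): local + TLD + auth = 4 + 60 + 20 = 84 ms each
Remaining 4 lookups: 4 * 84 = 336 ms
Total = 134 + 336 = 470 ms

470


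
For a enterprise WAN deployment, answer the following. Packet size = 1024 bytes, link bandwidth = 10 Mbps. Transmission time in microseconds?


Given: packet = 1024 bytes, bandwidth = 10 Mbps
Packet in bits = 1024 * 8 = 8192 bits
Bandwidth = 10 * 10^6 = 10000000 bps
Time = 8192 / 10000000 seconds
Time in us = 8192 * 10^6 / 10000000 = 819.2

819.2


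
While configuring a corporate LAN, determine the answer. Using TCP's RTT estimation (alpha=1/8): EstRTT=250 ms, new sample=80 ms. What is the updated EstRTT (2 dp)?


Given: EstRTT = 250 ms, SampleRTT = 80 ms, alpha = 1/8
New EstRTT = (1 - alpha) * EstRTT + alpha * SampleRTT
(7/8) * 250 = 218.75
(1/8) * 80 = 10
New EstRTT = 218.75 + 10 = 228.75 ms -> 228.75 ms (2 dp)

228.75


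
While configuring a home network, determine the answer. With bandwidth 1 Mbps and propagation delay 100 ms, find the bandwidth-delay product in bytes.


Given: bandwidth = 1 Mbps, delay = 100 ms
BDP in bits = 1 * 10^6 * 100 / 1000
BDP in bits = 100000
BDP in bytes = 100000 / 8 = 12500

12500


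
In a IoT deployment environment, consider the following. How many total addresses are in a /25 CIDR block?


Given: CIDR prefix /25
Host bits = 32 - 25 = 7
Total addresses = 2^7 = 128

128


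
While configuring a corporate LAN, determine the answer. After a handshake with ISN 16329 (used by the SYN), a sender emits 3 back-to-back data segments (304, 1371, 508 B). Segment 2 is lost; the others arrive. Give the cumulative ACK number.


SYN uses sequence number 16329; first data byte = ISN + 1 = 16330.
Segment 1: SEQ = 16330, len = 304 B, covers [16330, 16633]
Segment 2: SEQ = 16634, len = 1371 B, covers [16634, 18004] [LOST]
Segment 3: SEQ = 18005, len = 508 B, covers [18005, 18512]
In-order data received: bytes [16330, 16633] (segments 1..1).
Segment 2 missing -> gap begins at byte 16634; later segments buffered out of order.
Cumulative ACK = next expected in-order byte = 16330 + 304 = 16634

16634


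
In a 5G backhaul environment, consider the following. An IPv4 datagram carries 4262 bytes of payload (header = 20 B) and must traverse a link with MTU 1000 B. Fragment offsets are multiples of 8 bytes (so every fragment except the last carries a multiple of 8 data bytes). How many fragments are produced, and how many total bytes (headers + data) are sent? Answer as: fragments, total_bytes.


Max data per non-final fragment = floor((MTU - header)/8)*8 = floor((1000 - 20)/8)*8 = floor(980/8)*8 = 976 B
Final fragment needs no 8-byte alignment: it can carry up to MTU - header = 980 B
Non-final fragments needed = ceil((payload - 980) / 976) = ceil(3282/976) = ceil(3.3627) = 4
Number of fragments = 4 + 1 = 5
Fragment sizes (data): 4 * 976 B + 358 B (last, 358 <= 980 OK)
Total bytes sent = payload + n_frags * header = 4262 + 5*20 = 4262 + 100 = 4362 B

5, 4362


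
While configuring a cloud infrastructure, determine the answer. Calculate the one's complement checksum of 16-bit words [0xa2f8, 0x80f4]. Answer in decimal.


Given words: [0xa2f8, 0x80f4]
Step 1: Sum all words
Raw sum = 41720 + 33012 = 74732
Step 2: Fold carry: (9196 + 1) = 9197
One's complement = ~9197 & 0xFFFF = 56338

56338


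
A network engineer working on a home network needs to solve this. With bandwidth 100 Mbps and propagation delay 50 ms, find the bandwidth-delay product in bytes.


Given: bandwidth = 100 Mbps, delay = 50 ms
BDP in bits = 100 * 10^6 * 50 / 1000
BDP in bits = 5000000
BDP in bytes = 5000000 / 8 = 625000

625000


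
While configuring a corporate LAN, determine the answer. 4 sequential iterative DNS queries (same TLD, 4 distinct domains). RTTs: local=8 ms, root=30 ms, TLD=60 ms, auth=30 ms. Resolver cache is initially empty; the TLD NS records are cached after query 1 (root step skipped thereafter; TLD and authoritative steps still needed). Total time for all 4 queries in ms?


Lookup 1 (cold cache): local + root + TLD + auth = 8 + 30 + 60 + 30 = 128 ms
Lookups 2..4 (TLD NS cached -> skip root; new domain -> still ask TLD and auth): local + TLD + auth = 8 + 60 + 30 = 98 ms each
Remaining 3 lookups: 3 * 98 = 294 ms
Total = 128 + 294 = 422 ms

422


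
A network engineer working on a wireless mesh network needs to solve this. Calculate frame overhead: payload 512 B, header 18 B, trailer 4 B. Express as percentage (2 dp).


Given: payload = 512 B, header = 18 B, trailer = 4 B
Overhead bytes = header + trailer = 18 + 4 = 22
Total frame = payload + overhead = 512 + 22 = 534
Overhead % = 22 / 534 * 100 = 4.1199% -> 4.12% (2 dp)

4.12


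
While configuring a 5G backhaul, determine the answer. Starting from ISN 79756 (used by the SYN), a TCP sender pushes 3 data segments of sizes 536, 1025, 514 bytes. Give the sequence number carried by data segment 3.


The SYN occupies sequence number ISN = 79756, so the first data byte is ISN + 1 = 79757.
SEQ of data segment i = (ISN + 1) + sum of payload sizes of segments 1..i-1.
Segment 1: SEQ = 79757, payload = 536 bytes
Segment 2: SEQ = 80293, payload = 1025 bytes
Segment 3: SEQ = 81318, payload = 514 bytes
SEQ of segment 3 = 79757 + 536 + 1025 = 81318

81318


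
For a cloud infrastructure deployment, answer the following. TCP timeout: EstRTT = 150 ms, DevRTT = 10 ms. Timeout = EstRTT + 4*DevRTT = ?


Given: EstRTT = 150 ms, DevRTT = 10 ms
Timeout = EstRTT + 4 * DevRTT
4 * DevRTT = 4 * 10 = 40
Timeout = 150 + 40 = 190 ms

190


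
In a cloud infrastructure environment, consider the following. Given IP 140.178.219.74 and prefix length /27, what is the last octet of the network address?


Given: IP = 140.178.219.74, prefix = /27
Subnet mask = 255.255.255.224
Last octet of IP: 74
Last octet of mask: 224
Network last octet = 74 AND 224 = 64

64


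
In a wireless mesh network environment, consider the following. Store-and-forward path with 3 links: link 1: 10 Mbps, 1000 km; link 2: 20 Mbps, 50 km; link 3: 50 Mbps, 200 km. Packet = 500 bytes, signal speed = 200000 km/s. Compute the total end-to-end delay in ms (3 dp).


Packet = 500 bytes = 4000 bits. Store-and-forward: sum (t_trans + t_prop) per link.
Link 1: t_trans = 4000/(10*10^6) s = 0.4000 ms; t_prop = 1000/200000 s = 5.0000 ms; subtotal = 5.4000 ms
Link 2: t_trans = 4000/(20*10^6) s = 0.2000 ms; t_prop = 50/200000 s = 0.2500 ms; subtotal = 0.4500 ms
Link 3: t_trans = 4000/(50*10^6) s = 0.0800 ms; t_prop = 200/200000 s = 1.0000 ms; subtotal = 1.0800 ms
End-to-end = 5.4000 + 0.4500 + 1.0800 = 6.9300 ms -> 6.930 ms (3 dp)

6.930


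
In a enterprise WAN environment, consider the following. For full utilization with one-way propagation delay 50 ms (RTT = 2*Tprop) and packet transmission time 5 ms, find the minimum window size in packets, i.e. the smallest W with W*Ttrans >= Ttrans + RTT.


Given: Ttrans = 5 ms, RTT = 100 ms (= 2 * Tprop, Tprop = 50 ms)
Time until first ACK returns = Ttrans + RTT = 5 + 100 = 105 ms
Need W * Ttrans >= Ttrans + RTT  ->  W >= (Ttrans + RTT) / Ttrans
(Ttrans + RTT) / Ttrans = 105 / 5 = 21
W_min = ceil(21) = 21

21


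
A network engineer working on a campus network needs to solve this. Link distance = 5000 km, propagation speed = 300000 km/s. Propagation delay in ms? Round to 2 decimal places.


Given: distance = 5000 km, speed = 300000 km/s
Delay = distance / speed = 5000 / 300000 seconds
Delay in ms = 5000 * 1000 / 300000
Delay = 16.6667 ms
Rounded to 2 dp = 16.67 ms

16.67


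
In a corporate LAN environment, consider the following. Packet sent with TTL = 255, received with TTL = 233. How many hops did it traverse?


Given: initial TTL = 255, received TTL = 233
Hops = initial TTL - received TTL
Hops = 255 - 233 = 22

22


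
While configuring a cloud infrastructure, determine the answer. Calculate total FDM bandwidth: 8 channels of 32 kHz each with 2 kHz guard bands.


Given: 8 channels, 32 kHz each, guard = 2 kHz
Channel bandwidth = 8 * 32 = 256 kHz
Guard bands = 7 gaps * 2 kHz = 14 kHz
Total = 256 + 14 = 270 kHz

270


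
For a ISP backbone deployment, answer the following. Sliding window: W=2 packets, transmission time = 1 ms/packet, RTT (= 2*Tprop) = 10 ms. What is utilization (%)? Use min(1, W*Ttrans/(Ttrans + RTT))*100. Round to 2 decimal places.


Given: W = 2, Ttrans = 1 ms, RTT = 10 ms (= 2 * Tprop, Tprop = 5 ms)
Cycle time = Ttrans + RTT = 1 + 10 = 11 ms (first packet sent until its ACK returns)
W * Ttrans = 2 * 1 = 2 ms of sending per cycle
W * Ttrans / (Ttrans + RTT) = 2 / 11 = 0.181818
U = min(1, 0.181818) = 0.181818
U% = 18.18%

18.18


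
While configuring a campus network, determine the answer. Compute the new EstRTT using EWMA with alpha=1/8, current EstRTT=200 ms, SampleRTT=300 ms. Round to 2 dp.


Given: EstRTT = 200 ms, SampleRTT = 300 ms, alpha = 1/8
New EstRTT = (1 - alpha) * EstRTT + alpha * SampleRTT
(7/8) * 200 = 175
(1/8) * 300 = 37.5
New EstRTT = 175 + 37.5 = 212.5 ms -> 212.50 ms (2 dp)

212.50


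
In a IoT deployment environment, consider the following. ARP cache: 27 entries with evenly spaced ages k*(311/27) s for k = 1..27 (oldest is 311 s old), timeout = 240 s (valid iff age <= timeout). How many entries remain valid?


Ages are k * 311/27 s for k = 1..27 (spacing = 11.5185 s).
Entry k is valid iff k * 311/27 <= 240 iff k <= 27 * 240 / 311 = 20.8360
n_valid = floor(20.8360) = 20
(n_stale = 27 - 20 = 7)

20


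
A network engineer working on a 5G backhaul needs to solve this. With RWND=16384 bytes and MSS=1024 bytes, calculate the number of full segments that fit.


Given: RWND = 16384 bytes, MSS = 1024 bytes
Full segments = floor(RWND / MSS)
Full segments = floor(16384 / 1024)
Full segments = floor(16.0) = 16

16


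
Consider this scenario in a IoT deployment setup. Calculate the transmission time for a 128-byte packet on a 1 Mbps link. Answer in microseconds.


Given: packet = 128 bytes, bandwidth = 1 Mbps
Packet in bits = 128 * 8 = 1024 bits
Bandwidth = 1 * 10^6 = 1000000 bps
Time = 1024 / 1000000 seconds
Time in us = 1024 * 10^6 / 1000000 = 1024

1024


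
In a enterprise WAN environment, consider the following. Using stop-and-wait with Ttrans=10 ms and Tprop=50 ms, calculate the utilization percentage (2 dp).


Given: Ttrans = 10 ms, Tprop = 50 ms
RTT = 2 * Tprop = 2 * 50 = 100 ms
U = Ttrans / (Ttrans + RTT)
U = 10 / (10 + 100)
U = 10 / 110 = 0.090909
U% = 9.09%

9.09


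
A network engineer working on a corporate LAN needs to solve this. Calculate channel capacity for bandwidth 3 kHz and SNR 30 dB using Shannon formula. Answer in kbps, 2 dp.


Given: B = 3 kHz, SNR = 30 dB
SNR linear = 10^(30/10) = 1000
1 + SNR = 1001
log2(1001) = 9.9672262588
C = 3 * 1000 * 9.9672262588 = 29901.6788 bps
C = 29.901679 kbps -> 29.90 kbps (2 dp)

29.90


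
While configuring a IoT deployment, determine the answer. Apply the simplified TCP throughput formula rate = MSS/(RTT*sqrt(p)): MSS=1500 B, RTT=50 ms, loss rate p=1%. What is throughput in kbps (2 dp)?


Given: MSS = 1500 bytes, RTT = 50 ms, loss = 1%
RTT in seconds = 50 / 1000 = 0.05
Loss rate = 1% = 0.01
sqrt(loss) = sqrt(0.01) = 0.1
Throughput (bytes/s) = 1500 / (0.05 * 0.1) = 300000.0000
Throughput (kbps) = 300000.0000 * 8 / 1000 = 2400.000000 -> 2400.00 kbps (2 dp)

2400.00


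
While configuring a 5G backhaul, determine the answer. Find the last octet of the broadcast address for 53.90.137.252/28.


Given: IP = 53.90.137.252, prefix = /28
Host bits = 32 - 28 = 4
Network last octet = 252 AND mask = 240
Host part size = 2^4 - 1 = 15
Broadcast last octet = 240 OR 15 = 255

255


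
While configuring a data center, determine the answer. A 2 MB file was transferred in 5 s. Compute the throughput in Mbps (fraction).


Given: file = 2 MB, time = 5 s
File in Mb = 2 * 8 = 16 Mb
Throughput = 16 / 5 Mbps
Throughput = 16/5 Mbps

16/5


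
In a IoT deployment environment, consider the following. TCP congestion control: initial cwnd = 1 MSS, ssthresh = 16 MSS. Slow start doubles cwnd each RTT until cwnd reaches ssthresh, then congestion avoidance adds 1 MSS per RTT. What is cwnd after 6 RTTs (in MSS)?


RTT 0: cwnd = 1 MSS (initial)
RTT 1: cwnd = 2 MSS (slow start, doubled)
RTT 2: cwnd = 4 MSS (slow start, doubled)
RTT 3: cwnd = 8 MSS (slow start, doubled)
RTT 4: cwnd = 16 MSS (slow start, doubled)
RTT 5: cwnd = 17 MSS (congestion avoidance, +1)
RTT 6: cwnd = 18 MSS (congestion avoidance, +1)

18


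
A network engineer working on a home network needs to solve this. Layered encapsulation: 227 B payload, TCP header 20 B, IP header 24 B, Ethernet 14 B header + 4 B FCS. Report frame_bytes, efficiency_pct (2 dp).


TCP segment = 227 + 20 = 247 B
IP packet = 247 + 24 = 271 B
Ethernet frame = 271 + 14 + 4 = 289 B
Efficiency = app / frame = 227 / 289 = 0.785467 = 78.5467% -> 78.55% (2 dp)

289, 78.55
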